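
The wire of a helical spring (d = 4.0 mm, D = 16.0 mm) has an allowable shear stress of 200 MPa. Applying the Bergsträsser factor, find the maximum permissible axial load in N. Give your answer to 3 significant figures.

C = D/d = 16.0/4.0 = 4.0000
K_B = (4C+2)/(4C−3) = 18.000/13.000 = 1.3846
τ_max = K·8FD/(πd³) → F_max = τ_allow·πd³/(8DK)
F_max = 200·π·4.0³/(8·16.0·1.3846) = 40212/177.23 = 226.89 N

227 N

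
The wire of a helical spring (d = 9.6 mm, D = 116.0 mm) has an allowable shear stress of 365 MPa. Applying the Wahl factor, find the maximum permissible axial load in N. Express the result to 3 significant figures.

977 N

C = D/d = 116.0/9.6 = 12.0833
K_W = (4C−1)/(4C−4) + 0.615/C = 47.333/44.333 + 0.0509 = 1.1186
τ_max = K·8FD/(πd³) → F_max = τ_allow·πd³/(8DK)
F_max = 365·π·9.6³/(8·116.0·1.1186) = 1.0145e+06/1038 = 977.34 N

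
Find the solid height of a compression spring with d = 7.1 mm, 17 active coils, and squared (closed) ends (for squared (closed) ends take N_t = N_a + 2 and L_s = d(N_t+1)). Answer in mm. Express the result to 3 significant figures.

squared (closed) ends: N_t = N_a + 2 = 17 + 2 = 19
L_s = d·(N_t+1) = 7.1 × 20 = 142 mm

142 mm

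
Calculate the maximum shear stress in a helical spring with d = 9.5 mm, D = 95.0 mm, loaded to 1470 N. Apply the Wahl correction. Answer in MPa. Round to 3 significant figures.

Spring index C = D/d = 95.0/9.5 = 10.0000
K_W = (4C−1)/(4C−4) + 0.615/C = 39.000/36.000 + 0.0615 = 1.1448
τ₀ = 8FD/(πd³) = 8·1470·95.0/(π·9.5³) = 1.1172e+06/2693.5 = 414.77 MPa
τ_max = K·τ₀ = 1.1448 × 414.77 = 474.85 MPa

475 MPa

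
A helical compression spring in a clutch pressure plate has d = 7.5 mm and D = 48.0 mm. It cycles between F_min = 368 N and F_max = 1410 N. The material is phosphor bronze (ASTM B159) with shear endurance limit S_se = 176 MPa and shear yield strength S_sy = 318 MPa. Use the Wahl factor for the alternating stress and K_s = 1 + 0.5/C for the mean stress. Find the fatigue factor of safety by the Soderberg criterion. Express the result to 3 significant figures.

0.517

C = D/d = 48.0/7.5 = 6.4000; K_W = (4C−1)/(4C−4)+0.615/C = 1.2350; K_s = 1+0.5/C = 1.0781
F_a = (F_max−F_min)/2 = 521 N; F_m = (F_max+F_min)/2 = 889 N
τ_a = K_W·8F_aD/(πd³) = 1.2350 × 150.95 = 186.42 MPa
τ_m = K_s·8F_mD/(πd³) = 1.0781 × 257.57 = 277.7 MPa
Soderberg: 1/n_f = τ_a/S_se + τ_m/S_sy = 186.42/176 + 277.7/318 = 1.05921 + 0.87326 = 1.9325
n_f = 1/1.9325 = 0.5175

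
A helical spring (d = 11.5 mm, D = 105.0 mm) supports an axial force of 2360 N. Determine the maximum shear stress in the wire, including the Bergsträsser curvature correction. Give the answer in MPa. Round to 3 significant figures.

Spring index C = D/d = 105.0/11.5 = 9.1304
K_B = (4C+2)/(4C−3) = 38.522/33.522 = 1.1492
τ₀ = 8FD/(πd³) = 8·2360·105.0/(π·11.5³) = 1.9824e+06/4778 = 414.9 MPa
τ_max = K·τ₀ = 1.1492 × 414.9 = 476.79 MPa

477 MPa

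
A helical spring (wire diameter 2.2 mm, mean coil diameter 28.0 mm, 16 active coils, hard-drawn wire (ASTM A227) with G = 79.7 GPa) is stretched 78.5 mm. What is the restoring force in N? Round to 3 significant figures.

k = Gd⁴/(8D³N_a) = (79.7×10³)(2.2⁴)/(8·28.0³·16) = 0.66445 N/mm
F = k·δ = 0.66445 × 78.5 = 52.16 N

52.2 N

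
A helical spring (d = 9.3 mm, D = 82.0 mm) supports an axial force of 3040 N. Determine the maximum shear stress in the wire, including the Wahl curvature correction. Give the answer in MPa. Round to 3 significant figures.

920 MPa

Spring index C = D/d = 82.0/9.3 = 8.8172
K_W = (4C−1)/(4C−4) + 0.615/C = 34.269/31.269 + 0.0698 = 1.1657
τ₀ = 8FD/(πd³) = 8·3040·82.0/(π·9.3³) = 1.99424e+06/2527 = 789.18 MPa
τ_max = K·τ₀ = 1.1657 × 789.18 = 919.95 MPa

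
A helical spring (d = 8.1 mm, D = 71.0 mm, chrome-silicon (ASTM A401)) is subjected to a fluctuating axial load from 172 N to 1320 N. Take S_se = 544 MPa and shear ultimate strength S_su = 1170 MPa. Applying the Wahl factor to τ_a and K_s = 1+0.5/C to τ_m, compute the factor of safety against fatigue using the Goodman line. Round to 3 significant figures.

C = D/d = 71.0/8.1 = 8.7654; K_W = (4C−1)/(4C−4)+0.615/C = 1.1667; K_s = 1+0.5/C = 1.0570
F_a = (F_max−F_min)/2 = 574 N; F_m = (F_max+F_min)/2 = 746 N
τ_a = K_W·8F_aD/(πd³) = 1.1667 × 195.28 = 227.84 MPa
τ_m = K_s·8F_mD/(πd³) = 1.0570 × 253.79 = 268.27 MPa
Goodman: 1/n_f = τ_a/S_se + τ_m/S_su = 227.84/544 + 268.27/1170 = 0.41882 + 0.22929 = 0.64812
n_f = 1/0.64812 = 1.543

1.54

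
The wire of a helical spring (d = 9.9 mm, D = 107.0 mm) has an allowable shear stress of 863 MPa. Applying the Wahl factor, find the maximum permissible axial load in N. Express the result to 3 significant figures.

C = D/d = 107.0/9.9 = 10.8081
K_W = (4C−1)/(4C−4) + 0.615/C = 42.232/39.232 + 0.0569 = 1.1334
τ_max = K·8FD/(πd³) → F_max = τ_allow·πd³/(8DK)
F_max = 863·π·9.9³/(8·107.0·1.1334) = 2.6307e+06/970.16 = 2711.6 N

2710 N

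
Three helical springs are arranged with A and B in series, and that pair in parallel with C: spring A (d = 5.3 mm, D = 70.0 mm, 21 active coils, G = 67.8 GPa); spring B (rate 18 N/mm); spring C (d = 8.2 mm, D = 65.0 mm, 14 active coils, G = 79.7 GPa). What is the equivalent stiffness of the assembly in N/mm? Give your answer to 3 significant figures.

k_A = Gd⁴/(8D³N_a) = (67.8×10³)(5.3⁴)/(8·70.0³·21) = 0.92839 N/mm
k_C = Gd⁴/(8D³N_a) = (79.7×10³)(8.2⁴)/(8·65.0³·14) = 11.715 N/mm
Springs A,B series: k_AB = 1/(1/0.92839+1/18) = 0.88285 N/mm; parallel with C: k_eq = 0.88285+11.715 = 12.598 N/mm

12.6 N/mm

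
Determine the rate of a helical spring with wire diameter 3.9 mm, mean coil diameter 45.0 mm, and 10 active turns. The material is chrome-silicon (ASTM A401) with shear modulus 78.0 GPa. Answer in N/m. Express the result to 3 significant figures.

2480 N/m

k = Gd⁴/(8D³N_a) = (78.0×10³ × 3.9⁴) / (8 × 45.0³ × 10)
  = 1.80448e+07 / 7.29e+06 = 2.4753 N/mm = 2475.3 N/m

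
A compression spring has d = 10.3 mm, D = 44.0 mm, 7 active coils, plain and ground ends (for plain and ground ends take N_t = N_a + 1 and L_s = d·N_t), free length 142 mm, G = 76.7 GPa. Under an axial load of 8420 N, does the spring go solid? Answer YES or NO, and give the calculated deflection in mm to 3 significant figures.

NO, δ = 46.5 mm

k = Gd⁴/(8D³N_a) = (76.7×10³)(10.3⁴)/(8·44.0³·7) = 180.97 N/mm
N_t = 8; L_s = 10.3·8 = 82.4 mm; δ_solid = L₀ − L_s = 142 − 82.4 = 59.6 mm
δ = F/k = 8420/180.97 = 46.528 mm
δ < δ_solid → spring does not go solid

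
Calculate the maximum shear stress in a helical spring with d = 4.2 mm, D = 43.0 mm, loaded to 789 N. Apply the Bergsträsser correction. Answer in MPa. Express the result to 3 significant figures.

Spring index C = D/d = 43.0/4.2 = 10.2381
K_B = (4C+2)/(4C−3) = 42.952/37.952 = 1.1317
τ₀ = 8FD/(πd³) = 8·789·43.0/(π·4.2³) = 271416/232.75 = 1166.1 MPa
τ_max = K·τ₀ = 1.1317 × 1166.1 = 1319.7 MPa

1320 MPa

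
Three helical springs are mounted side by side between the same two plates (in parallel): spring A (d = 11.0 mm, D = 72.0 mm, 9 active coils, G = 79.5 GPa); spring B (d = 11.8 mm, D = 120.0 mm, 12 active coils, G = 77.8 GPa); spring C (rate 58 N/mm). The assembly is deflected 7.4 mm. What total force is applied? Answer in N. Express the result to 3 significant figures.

817 N

k_A = Gd⁴/(8D³N_a) = (79.5×10³)(11.0⁴)/(8·72.0³·9) = 43.312 N/mm
k_B = Gd⁴/(8D³N_a) = (77.8×10³)(11.8⁴)/(8·120.0³·12) = 9.0927 N/mm
Parallel: k_eq = 43.312 + 9.0927 + 58 = 110.4 N/mm
F = k_eq·δ = 110.4·7.4 = 816.99 N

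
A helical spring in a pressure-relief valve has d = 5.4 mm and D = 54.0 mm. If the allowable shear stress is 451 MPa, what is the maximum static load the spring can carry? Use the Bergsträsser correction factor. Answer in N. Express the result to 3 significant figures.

455 N

C = D/d = 54.0/5.4 = 10.0000
K_B = (4C+2)/(4C−3) = 42.000/37.000 = 1.1351
τ_max = K·8FD/(πd³) → F_max = τ_allow·πd³/(8DK)
F_max = 451·π·5.4³/(8·54.0·1.1351) = 2.231e+05/490.38 = 454.96 N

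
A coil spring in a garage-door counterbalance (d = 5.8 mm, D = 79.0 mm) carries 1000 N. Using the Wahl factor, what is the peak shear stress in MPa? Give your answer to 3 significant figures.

1140 MPa

Spring index C = D/d = 79.0/5.8 = 13.6207
K_W = (4C−1)/(4C−4) + 0.615/C = 53.483/50.483 + 0.0452 = 1.1046
τ₀ = 8FD/(πd³) = 8·1000·79.0/(π·5.8³) = 632000/612.96 = 1031.1 MPa
τ_max = K·τ₀ = 1.1046 × 1031.1 = 1138.9 MPa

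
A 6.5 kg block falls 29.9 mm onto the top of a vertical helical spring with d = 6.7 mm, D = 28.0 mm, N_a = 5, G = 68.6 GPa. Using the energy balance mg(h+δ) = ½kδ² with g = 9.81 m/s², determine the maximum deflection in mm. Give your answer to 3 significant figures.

k = Gd⁴/(8D³N_a) = (68.6×10³)(6.7⁴)/(8·28.0³·5) = 157.43 N/mm
W = mg = 6.5 × 9.81 = 63.765 N
½kδ² − Wδ − Wh = 0 → δ = (W + √(W² + 2kWh))/k
δ = (63.765 + √(4066 + 600306))/157.43 = (63.765 + 777.41)/157.43 = 5.3432 mm

5.34 mm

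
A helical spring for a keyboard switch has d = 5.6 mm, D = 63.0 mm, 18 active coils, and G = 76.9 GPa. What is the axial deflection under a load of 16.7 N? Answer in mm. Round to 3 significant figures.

k = Gd⁴/(8D³N_a) = (76.9×10³)(5.6⁴)/(8·63.0³·18) = 2.1004 N/mm
δ = F/k = 16.7 / 2.1004 = 7.951 mm

7.95 mm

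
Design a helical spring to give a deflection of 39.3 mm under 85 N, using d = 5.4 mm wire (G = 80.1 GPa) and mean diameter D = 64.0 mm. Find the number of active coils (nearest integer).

15

Required rate k = F/δ = 85/39.3 = 2.1628 N/mm
N_a = Gd⁴/(8D³k) = (80.1×10³ × 5.4⁴)/(8 × 64.0³ × 2.1628)
    = 6.81095e+07 / 4.53582e+06 = 15.02 → 15 coils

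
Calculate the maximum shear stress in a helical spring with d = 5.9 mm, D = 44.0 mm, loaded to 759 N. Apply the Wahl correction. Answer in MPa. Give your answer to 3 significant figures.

Spring index C = D/d = 44.0/5.9 = 7.4576
K_W = (4C−1)/(4C−4) + 0.615/C = 28.831/25.831 + 0.0825 = 1.1986
τ₀ = 8FD/(πd³) = 8·759·44.0/(π·5.9³) = 267168/645.22 = 414.07 MPa
τ_max = K·τ₀ = 1.1986 × 414.07 = 496.31 MPa

496 MPa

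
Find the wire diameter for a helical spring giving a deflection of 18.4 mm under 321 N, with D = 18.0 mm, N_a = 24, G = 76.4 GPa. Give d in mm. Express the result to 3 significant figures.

Required rate k = F/δ = 321/18.4 = 17.446 N/mm
d = (8D³N_a·k / G)^(1/4) = (8·18.0³·24·17.446 / (76.4×10³))^0.25
  = (255.69)^0.25 = 3.9988 mm

4.00 mm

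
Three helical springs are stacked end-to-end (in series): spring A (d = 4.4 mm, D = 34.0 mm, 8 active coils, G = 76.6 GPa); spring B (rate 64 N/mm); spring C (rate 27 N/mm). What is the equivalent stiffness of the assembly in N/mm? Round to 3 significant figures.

k_A = Gd⁴/(8D³N_a) = (76.6×10³)(4.4⁴)/(8·34.0³·8) = 11.414 N/mm
Series: 1/k_eq = 1/11.414 + 1/64 + 1/27 = 0.14028; k_eq = 7.1288 N/mm

7.13 N/mm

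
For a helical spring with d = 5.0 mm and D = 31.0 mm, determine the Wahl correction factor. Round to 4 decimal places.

1.2434

C = D/d = 31.0/5.0 = 6.2000
K_W = (4C−1)/(4C−4) + 0.615/C = 23.800/20.800 + 0.0992 = 1.2434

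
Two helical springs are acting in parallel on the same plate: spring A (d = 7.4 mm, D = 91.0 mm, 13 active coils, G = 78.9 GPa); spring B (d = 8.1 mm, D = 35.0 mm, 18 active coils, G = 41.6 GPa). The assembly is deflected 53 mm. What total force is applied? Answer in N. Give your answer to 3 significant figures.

1700 N

k_A = Gd⁴/(8D³N_a) = (78.9×10³)(7.4⁴)/(8·91.0³·13) = 3.0189 N/mm
k_B = Gd⁴/(8D³N_a) = (41.6×10³)(8.1⁴)/(8·35.0³·18) = 29.005 N/mm
Parallel: k_eq = 3.0189 + 29.005 = 32.023 N/mm
F = k_eq·δ = 32.023·53 = 1697.2 N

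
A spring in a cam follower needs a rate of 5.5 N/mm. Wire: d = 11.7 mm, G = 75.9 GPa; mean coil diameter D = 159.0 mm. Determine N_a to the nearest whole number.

N_a = Gd⁴/(8D³k) = (75.9×10³ × 11.7⁴)/(8 × 159.0³ × 5.5)
    = 1.42228e+09 / 1.76866e+08 = 8.042 → 8 coils

8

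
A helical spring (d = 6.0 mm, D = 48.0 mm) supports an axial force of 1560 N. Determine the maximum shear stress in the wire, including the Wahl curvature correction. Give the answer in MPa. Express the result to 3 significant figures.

1050 MPa

Spring index C = D/d = 48.0/6.0 = 8.0000
K_W = (4C−1)/(4C−4) + 0.615/C = 31.000/28.000 + 0.0769 = 1.1840
τ₀ = 8FD/(πd³) = 8·1560·48.0/(π·6.0³) = 599040/678.58 = 882.78 MPa
τ_max = K·τ₀ = 1.1840 × 882.78 = 1045.2 MPa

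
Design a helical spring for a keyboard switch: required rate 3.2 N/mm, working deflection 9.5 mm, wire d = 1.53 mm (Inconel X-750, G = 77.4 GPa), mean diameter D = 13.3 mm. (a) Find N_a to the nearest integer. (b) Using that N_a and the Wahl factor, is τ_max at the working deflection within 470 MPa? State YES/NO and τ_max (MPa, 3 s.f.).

N_a = Gd⁴/(8D³k) = (77.4×10³)(1.53⁴)/(8·13.3³·3.2) = 7.042 → N_a = 7
Actual rate k = Gd⁴/(8D³·7) = 3.2193 N/mm
Working load F = kδ = 3.2193·9.5 = 30.584 N
C = 13.3/1.53 = 8.6928; K_W = (4C−1)/(4C−4)+0.615/C = 1.1682
τ_max = K_W·8FD/(πd³) = 1.1682·289.2 = 337.86 MPa
τ_max ≤ 470 MPa → acceptable

(a) 7 coils; (b) YES, τ_max = 338 MPa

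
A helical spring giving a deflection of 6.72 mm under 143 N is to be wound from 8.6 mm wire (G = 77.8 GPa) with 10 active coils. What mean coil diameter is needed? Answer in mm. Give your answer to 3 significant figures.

63.0 mm

Required rate k = F/δ = 143/6.72 = 21.28 N/mm
D = (Gd⁴/(8N_a·k))^(1/3) = (77.8×10³·8.6⁴/(8·10·21.28))^(1/3)
  = (249987)^(1/3) = 62.9949 mm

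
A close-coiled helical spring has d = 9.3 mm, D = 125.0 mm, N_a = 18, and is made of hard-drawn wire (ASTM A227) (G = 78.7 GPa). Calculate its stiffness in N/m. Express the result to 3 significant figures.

2090 N/m

k = Gd⁴/(8D³N_a) = (78.7×10³ × 9.3⁴) / (8 × 125.0³ × 18)
  = 5.88717e+08 / 2.8125e+08 = 2.0932 N/mm = 2093.2 N/m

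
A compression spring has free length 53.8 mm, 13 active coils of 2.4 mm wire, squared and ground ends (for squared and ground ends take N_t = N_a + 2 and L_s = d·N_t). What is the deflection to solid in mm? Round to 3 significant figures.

N_t = 15; L_s = 2.4·15 = 36 mm
δ_solid = L₀ − L_s = 53.8 − 36 = 17.8 mm

17.8 mm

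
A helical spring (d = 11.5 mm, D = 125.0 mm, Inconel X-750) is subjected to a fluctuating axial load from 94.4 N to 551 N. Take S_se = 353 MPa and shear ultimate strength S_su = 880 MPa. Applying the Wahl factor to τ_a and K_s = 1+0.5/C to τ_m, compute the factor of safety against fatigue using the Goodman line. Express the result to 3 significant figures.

C = D/d = 125.0/11.5 = 10.8696; K_W = (4C−1)/(4C−4)+0.615/C = 1.1326; K_s = 1+0.5/C = 1.0460
F_a = (F_max−F_min)/2 = 228.3 N; F_m = (F_max+F_min)/2 = 322.7 N
τ_a = K_W·8F_aD/(πd³) = 1.1326 × 47.782 = 54.116 MPa
τ_m = K_s·8F_mD/(πd³) = 1.0460 × 67.539 = 70.646 MPa
Goodman: 1/n_f = τ_a/S_se + τ_m/S_su = 54.116/353 + 70.646/880 = 0.15330 + 0.08028 = 0.23358
n_f = 1/0.23358 = 4.281

4.28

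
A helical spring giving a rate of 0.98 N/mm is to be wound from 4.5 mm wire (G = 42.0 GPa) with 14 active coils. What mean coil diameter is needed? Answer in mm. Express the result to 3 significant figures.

D = (Gd⁴/(8N_a·k))^(1/3) = (42.0×10³·4.5⁴/(8·14·0.98))^(1/3)
  = (156912)^(1/3) = 53.9368 mm

53.9 mm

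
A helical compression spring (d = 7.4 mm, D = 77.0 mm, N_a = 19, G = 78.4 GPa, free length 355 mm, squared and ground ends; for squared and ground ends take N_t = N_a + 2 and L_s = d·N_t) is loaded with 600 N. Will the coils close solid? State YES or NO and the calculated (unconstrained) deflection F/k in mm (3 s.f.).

NO, δ = 177 mm

k = Gd⁴/(8D³N_a) = (78.4×10³)(7.4⁴)/(8·77.0³·19) = 3.3879 N/mm
N_t = 21; L_s = 7.4·21 = 155.4 mm; δ_solid = L₀ − L_s = 355 − 155.4 = 199.6 mm
δ = F/k = 600/3.3879 = 177.1 mm
δ < δ_solid → spring does not go solid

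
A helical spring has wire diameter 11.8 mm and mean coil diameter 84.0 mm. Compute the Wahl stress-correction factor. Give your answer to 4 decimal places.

1.2090

C = D/d = 84.0/11.8 = 7.1186
K_W = (4C−1)/(4C−4) + 0.615/C = 27.475/24.475 + 0.0864 = 1.2090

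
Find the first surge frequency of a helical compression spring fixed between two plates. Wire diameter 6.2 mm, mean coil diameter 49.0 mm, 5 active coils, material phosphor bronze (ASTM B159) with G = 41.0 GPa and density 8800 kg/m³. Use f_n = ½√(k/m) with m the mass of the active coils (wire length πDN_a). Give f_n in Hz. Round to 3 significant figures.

125 Hz

k = Gd⁴/(8D³N_a) = (41.0×10³)(6.2⁴)/(8·49.0³·5) = 12.874 N/mm = 12874 N/m
Wire length L = πDN_a = π·49.0·5 = 769.69 mm
m = ρ·(πd²/4)·L = 8800 × 30.191×10⁻⁶ m² × 0.76969 m = 0.20449 kg
f_n = ½√(k/m) = 0.5·√(12874/0.20449) = 0.5·√(62955) = 125.45 Hz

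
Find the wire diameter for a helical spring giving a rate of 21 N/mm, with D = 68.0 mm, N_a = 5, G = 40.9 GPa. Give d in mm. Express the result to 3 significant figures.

8.96 mm

d = (8D³N_a·k / G)^(1/4) = (8·68.0³·5·21 / (40.9×10³))^0.25
  = (6457.8)^0.25 = 8.9644 mm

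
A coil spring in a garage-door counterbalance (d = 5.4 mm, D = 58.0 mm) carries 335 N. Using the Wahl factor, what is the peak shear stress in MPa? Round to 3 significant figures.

356 MPa

Spring index C = D/d = 58.0/5.4 = 10.7407
K_W = (4C−1)/(4C−4) + 0.615/C = 41.963/38.963 + 0.0573 = 1.1343
τ₀ = 8FD/(πd³) = 8·335·58.0/(π·5.4³) = 155440/494.69 = 314.22 MPa
τ_max = K·τ₀ = 1.1343 × 314.22 = 356.4 MPa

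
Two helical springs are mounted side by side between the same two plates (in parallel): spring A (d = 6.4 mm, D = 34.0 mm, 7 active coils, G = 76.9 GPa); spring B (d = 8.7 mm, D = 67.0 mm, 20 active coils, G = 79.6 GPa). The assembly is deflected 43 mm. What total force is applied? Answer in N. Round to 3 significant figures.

k_A = Gd⁴/(8D³N_a) = (76.9×10³)(6.4⁴)/(8·34.0³·7) = 58.617 N/mm
k_B = Gd⁴/(8D³N_a) = (79.6×10³)(8.7⁴)/(8·67.0³·20) = 9.4765 N/mm
Parallel: k_eq = 58.617 + 9.4765 = 68.093 N/mm
F = k_eq·δ = 68.093·43 = 2928 N

2930 N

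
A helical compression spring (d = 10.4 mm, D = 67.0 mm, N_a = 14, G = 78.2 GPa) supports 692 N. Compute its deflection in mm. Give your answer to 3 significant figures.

25.5 mm

k = Gd⁴/(8D³N_a) = (78.2×10³)(10.4⁴)/(8·67.0³·14) = 27.158 N/mm
δ = F/k = 692 / 27.158 = 25.481 mm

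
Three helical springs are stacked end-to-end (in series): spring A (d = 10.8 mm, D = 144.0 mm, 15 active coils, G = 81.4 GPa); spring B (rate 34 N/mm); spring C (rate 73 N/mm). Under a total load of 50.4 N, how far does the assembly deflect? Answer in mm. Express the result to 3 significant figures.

18.5 mm

k_A = Gd⁴/(8D³N_a) = (81.4×10³)(10.8⁴)/(8·144.0³·15) = 3.0907 N/mm
Series: 1/k_eq = 1/3.0907 + 1/34 + 1/73 = 0.36667; k_eq = 2.7273 N/mm
δ = F/k_eq = 50.4/2.7273 = 18.48 mm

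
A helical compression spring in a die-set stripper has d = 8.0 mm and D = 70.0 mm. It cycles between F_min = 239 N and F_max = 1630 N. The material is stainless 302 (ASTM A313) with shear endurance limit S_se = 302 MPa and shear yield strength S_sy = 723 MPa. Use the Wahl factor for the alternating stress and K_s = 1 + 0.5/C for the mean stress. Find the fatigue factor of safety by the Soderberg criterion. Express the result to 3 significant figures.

0.708

C = D/d = 70.0/8.0 = 8.7500; K_W = (4C−1)/(4C−4)+0.615/C = 1.1671; K_s = 1+0.5/C = 1.0571
F_a = (F_max−F_min)/2 = 695.5 N; F_m = (F_max+F_min)/2 = 934.5 N
τ_a = K_W·8F_aD/(πd³) = 1.1671 × 242.14 = 282.59 MPa
τ_m = K_s·8F_mD/(πd³) = 1.0571 × 325.35 = 343.94 MPa
Soderberg: 1/n_f = τ_a/S_se + τ_m/S_sy = 282.59/302 + 343.94/723 = 0.93573 + 0.47571 = 1.4114
n_f = 1/1.4114 = 0.7085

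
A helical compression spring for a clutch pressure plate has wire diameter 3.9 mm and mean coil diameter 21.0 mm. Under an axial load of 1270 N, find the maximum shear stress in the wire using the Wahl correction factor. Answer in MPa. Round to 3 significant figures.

Spring index C = D/d = 21.0/3.9 = 5.3846
K_W = (4C−1)/(4C−4) + 0.615/C = 20.538/17.538 + 0.1142 = 1.2853
τ₀ = 8FD/(πd³) = 8·1270·21.0/(π·3.9³) = 213360/186.36 = 1144.9 MPa
τ_max = K·τ₀ = 1.2853 × 1144.9 = 1471.5 MPa

1470 MPa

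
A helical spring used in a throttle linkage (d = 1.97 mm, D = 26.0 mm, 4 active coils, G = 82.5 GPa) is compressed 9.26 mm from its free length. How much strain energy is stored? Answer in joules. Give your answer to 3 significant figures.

0.0947 J

k = Gd⁴/(8D³N_a) = (82.5×10³)(1.97⁴)/(8·26.0³·4) = 2.2093 N/mm
U = ½kδ² = 0.5 × 2.2093 × 9.26² = 94.72 N·mm = 0.09472 J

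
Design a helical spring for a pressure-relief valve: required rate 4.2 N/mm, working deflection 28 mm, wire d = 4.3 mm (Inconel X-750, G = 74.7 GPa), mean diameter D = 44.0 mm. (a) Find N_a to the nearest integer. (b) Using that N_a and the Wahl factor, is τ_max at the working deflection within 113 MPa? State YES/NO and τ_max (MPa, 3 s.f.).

N_a = Gd⁴/(8D³k) = (74.7×10³)(4.3⁴)/(8·44.0³·4.2) = 8.923 → N_a = 9
Actual rate k = Gd⁴/(8D³·9) = 4.1639 N/mm
Working load F = kδ = 4.1639·28 = 116.59 N
C = 44.0/4.3 = 10.2326; K_W = (4C−1)/(4C−4)+0.615/C = 1.1413
τ_max = K_W·8FD/(πd³) = 1.1413·164.3 = 187.53 MPa
τ_max > 113 MPa → exceeds allowable

(a) 9 coils; (b) NO, τ_max = 188 MPa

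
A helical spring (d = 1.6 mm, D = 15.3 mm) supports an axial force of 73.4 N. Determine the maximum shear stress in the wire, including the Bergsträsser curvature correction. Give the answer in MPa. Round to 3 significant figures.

Spring index C = D/d = 15.3/1.6 = 9.5625
K_B = (4C+2)/(4C−3) = 40.250/35.250 = 1.1418
τ₀ = 8FD/(πd³) = 8·73.4·15.3/(π·1.6³) = 8984.16/12.868 = 698.18 MPa
τ_max = K·τ₀ = 1.1418 × 698.18 = 797.21 MPa

797 MPa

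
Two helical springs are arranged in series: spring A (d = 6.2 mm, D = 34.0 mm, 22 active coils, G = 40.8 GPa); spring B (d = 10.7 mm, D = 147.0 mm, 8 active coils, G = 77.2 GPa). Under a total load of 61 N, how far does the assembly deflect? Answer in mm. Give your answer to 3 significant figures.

19.3 mm

k_A = Gd⁴/(8D³N_a) = (40.8×10³)(6.2⁴)/(8·34.0³·22) = 8.7152 N/mm
k_B = Gd⁴/(8D³N_a) = (77.2×10³)(10.7⁴)/(8·147.0³·8) = 4.9776 N/mm
Series: 1/k_eq = 1/8.7152 + 1/4.9776 = 0.31564; k_eq = 3.1681 N/mm
δ = F/k_eq = 61/3.1681 = 19.254 mm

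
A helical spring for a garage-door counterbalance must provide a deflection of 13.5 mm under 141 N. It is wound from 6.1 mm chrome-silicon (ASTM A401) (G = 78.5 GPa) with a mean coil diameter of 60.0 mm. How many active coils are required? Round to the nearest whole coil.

6

Required rate k = F/δ = 141/13.5 = 10.444 N/mm
N_a = Gd⁴/(8D³k) = (78.5×10³ × 6.1⁴)/(8 × 60.0³ × 10.444)
    = 1.0869e+08 / 1.8048e+07 = 6.022 → 6 coils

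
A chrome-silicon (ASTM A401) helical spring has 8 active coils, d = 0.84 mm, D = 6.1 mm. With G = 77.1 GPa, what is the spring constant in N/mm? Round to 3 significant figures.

2.64 N/mm

k = Gd⁴/(8D³N_a) = (77.1×10³ × 0.84⁴) / (8 × 6.1³ × 8)
  = 38385.9 / 14526.8 = 2.6424 N/mm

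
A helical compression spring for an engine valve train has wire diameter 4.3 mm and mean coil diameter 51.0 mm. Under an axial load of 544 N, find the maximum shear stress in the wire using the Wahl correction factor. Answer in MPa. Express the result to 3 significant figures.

Spring index C = D/d = 51.0/4.3 = 11.8605
K_W = (4C−1)/(4C−4) + 0.615/C = 46.442/43.442 + 0.0519 = 1.1209
τ₀ = 8FD/(πd³) = 8·544·51.0/(π·4.3³) = 221952/249.78 = 888.59 MPa
τ_max = K·τ₀ = 1.1209 × 888.59 = 996.04 MPa

996 MPa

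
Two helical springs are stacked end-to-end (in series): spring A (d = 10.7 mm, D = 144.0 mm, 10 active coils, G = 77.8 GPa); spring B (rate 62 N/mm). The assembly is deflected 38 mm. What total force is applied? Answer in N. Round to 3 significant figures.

152 N

k_A = Gd⁴/(8D³N_a) = (77.8×10³)(10.7⁴)/(8·144.0³·10) = 4.2691 N/mm
Series: 1/k_eq = 1/4.2691 + 1/62 = 0.25037; k_eq = 3.9941 N/mm
F = k_eq·δ = 3.9941·38 = 151.78 N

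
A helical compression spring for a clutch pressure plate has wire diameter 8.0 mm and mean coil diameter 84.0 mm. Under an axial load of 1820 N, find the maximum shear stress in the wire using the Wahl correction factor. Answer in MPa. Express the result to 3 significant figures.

Spring index C = D/d = 84.0/8.0 = 10.5000
K_W = (4C−1)/(4C−4) + 0.615/C = 41.000/38.000 + 0.0586 = 1.1375
τ₀ = 8FD/(πd³) = 8·1820·84.0/(π·8.0³) = 1.22304e+06/1608.5 = 760.36 MPa
τ_max = K·τ₀ = 1.1375 × 760.36 = 864.93 MPa

865 MPa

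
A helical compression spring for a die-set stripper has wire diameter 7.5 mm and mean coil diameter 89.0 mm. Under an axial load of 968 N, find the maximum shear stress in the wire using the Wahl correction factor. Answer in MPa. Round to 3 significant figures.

583 MPa

Spring index C = D/d = 89.0/7.5 = 11.8667
K_W = (4C−1)/(4C−4) + 0.615/C = 46.467/43.467 + 0.0518 = 1.1208
τ₀ = 8FD/(πd³) = 8·968·89.0/(π·7.5³) = 689216/1325.4 = 520.02 MPa
τ_max = K·τ₀ = 1.1208 × 520.02 = 582.86 MPa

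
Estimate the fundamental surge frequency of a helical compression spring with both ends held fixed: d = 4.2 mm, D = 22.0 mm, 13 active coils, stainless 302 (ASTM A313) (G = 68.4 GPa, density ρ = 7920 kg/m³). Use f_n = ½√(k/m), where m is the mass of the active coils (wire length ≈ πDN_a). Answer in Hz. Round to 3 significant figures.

221 Hz

k = Gd⁴/(8D³N_a) = (68.4×10³)(4.2⁴)/(8·22.0³·13) = 19.22 N/mm = 19220 N/m
Wire length L = πDN_a = π·22.0·13 = 898.5 mm
m = ρ·(πd²/4)·L = 7920 × 13.854×10⁻⁶ m² × 0.8985 m = 0.098589 kg
f_n = ½√(k/m) = 0.5·√(19220/0.098589) = 0.5·√(1.9495e+05) = 220.77 Hz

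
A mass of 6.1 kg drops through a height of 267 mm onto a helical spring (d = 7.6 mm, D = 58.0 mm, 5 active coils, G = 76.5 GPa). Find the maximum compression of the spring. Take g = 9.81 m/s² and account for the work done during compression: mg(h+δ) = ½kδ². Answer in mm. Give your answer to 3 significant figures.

k = Gd⁴/(8D³N_a) = (76.5×10³)(7.6⁴)/(8·58.0³·5) = 32.702 N/mm
W = mg = 6.1 × 9.81 = 59.841 N
½kδ² − Wδ − Wh = 0 → δ = (W + √(W² + 2kWh))/k
δ = (59.841 + √(3580.9 + 1.04499e+06))/32.702 = (59.841 + 1024)/32.702 = 33.143 mm

33.1 mm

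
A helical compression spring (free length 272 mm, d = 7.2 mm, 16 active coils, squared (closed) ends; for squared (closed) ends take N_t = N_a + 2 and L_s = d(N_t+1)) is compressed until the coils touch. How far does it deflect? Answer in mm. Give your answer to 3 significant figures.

N_t = 18; L_s = 7.2·19 = 136.8 mm
δ_solid = L₀ − L_s = 272 − 136.8 = 135.2 mm

135 mm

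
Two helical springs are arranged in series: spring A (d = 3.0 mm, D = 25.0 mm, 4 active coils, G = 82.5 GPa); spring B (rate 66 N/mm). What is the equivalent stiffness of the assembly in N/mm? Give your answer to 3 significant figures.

k_A = Gd⁴/(8D³N_a) = (82.5×10³)(3.0⁴)/(8·25.0³·4) = 13.365 N/mm
Series: 1/k_eq = 1/13.365 + 1/66 = 0.089974; k_eq = 11.114 N/mm

11.1 N/mm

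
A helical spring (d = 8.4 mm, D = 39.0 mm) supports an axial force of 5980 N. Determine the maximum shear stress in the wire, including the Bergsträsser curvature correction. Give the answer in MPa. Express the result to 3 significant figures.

1320 MPa

Spring index C = D/d = 39.0/8.4 = 4.6429
K_B = (4C+2)/(4C−3) = 20.571/15.571 = 1.3211
τ₀ = 8FD/(πd³) = 8·5980·39.0/(π·8.4³) = 1.86576e+06/1862 = 1002 MPa
τ_max = K·τ₀ = 1.3211 × 1002 = 1323.7 MPa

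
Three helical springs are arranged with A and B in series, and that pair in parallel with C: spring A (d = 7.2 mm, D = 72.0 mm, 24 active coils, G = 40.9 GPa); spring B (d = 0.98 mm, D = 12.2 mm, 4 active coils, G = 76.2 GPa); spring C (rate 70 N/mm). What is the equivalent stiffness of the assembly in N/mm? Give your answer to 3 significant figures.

k_A = Gd⁴/(8D³N_a) = (40.9×10³)(7.2⁴)/(8·72.0³·24) = 1.5338 N/mm
k_B = Gd⁴/(8D³N_a) = (76.2×10³)(0.98⁴)/(8·12.2³·4) = 1.2096 N/mm
Springs A,B series: k_AB = 1/(1/1.5338+1/1.2096) = 0.67625 N/mm; parallel with C: k_eq = 0.67625+70 = 70.676 N/mm

70.7 N/mm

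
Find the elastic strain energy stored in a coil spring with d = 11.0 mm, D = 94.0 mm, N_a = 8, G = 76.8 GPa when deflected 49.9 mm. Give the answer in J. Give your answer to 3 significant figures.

26.3 J

k = Gd⁴/(8D³N_a) = (76.8×10³)(11.0⁴)/(8·94.0³·8) = 21.153 N/mm
U = ½kδ² = 0.5 × 21.153 × 49.9² = 26335 N·mm = 26.335 J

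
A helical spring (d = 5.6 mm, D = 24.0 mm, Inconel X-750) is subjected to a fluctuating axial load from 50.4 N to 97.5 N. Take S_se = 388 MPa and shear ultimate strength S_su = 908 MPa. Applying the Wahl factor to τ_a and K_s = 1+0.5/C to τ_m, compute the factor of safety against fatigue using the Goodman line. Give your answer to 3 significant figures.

C = D/d = 24.0/5.6 = 4.2857; K_W = (4C−1)/(4C−4)+0.615/C = 1.3718; K_s = 1+0.5/C = 1.1167
F_a = (F_max−F_min)/2 = 23.55 N; F_m = (F_max+F_min)/2 = 73.95 N
τ_a = K_W·8F_aD/(πd³) = 1.3718 × 8.1956 = 11.242 MPa
τ_m = K_s·8F_mD/(πd³) = 1.1167 × 25.735 = 28.738 MPa
Goodman: 1/n_f = τ_a/S_se + τ_m/S_su = 11.242/388 + 28.738/908 = 0.02898 + 0.03165 = 0.060624
n_f = 1/0.060624 = 16.5

16.5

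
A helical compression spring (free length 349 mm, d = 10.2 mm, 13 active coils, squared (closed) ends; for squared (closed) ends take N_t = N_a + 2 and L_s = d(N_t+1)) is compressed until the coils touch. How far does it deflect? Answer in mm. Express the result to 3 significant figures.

186 mm

N_t = 15; L_s = 10.2·16 = 163.2 mm
δ_solid = L₀ − L_s = 349 − 163.2 = 185.8 mm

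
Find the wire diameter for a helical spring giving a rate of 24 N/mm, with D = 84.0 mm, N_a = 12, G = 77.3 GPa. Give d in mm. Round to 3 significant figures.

d = (8D³N_a·k / G)^(1/4) = (8·84.0³·12·24 / (77.3×10³))^0.25
  = (17666)^0.25 = 11.5288 mm

11.5 mm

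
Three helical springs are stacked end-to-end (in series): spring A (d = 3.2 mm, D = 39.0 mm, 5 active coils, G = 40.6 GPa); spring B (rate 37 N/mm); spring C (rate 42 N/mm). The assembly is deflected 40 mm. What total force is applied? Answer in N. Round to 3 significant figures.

k_A = Gd⁴/(8D³N_a) = (40.6×10³)(3.2⁴)/(8·39.0³·5) = 1.7942 N/mm
Series: 1/k_eq = 1/1.7942 + 1/37 + 1/42 = 0.60819; k_eq = 1.6442 N/mm
F = k_eq·δ = 1.6442·40 = 65.769 N

65.8 N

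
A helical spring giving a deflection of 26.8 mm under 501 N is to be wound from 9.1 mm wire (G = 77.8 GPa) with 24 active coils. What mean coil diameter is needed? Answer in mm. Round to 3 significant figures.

Required rate k = F/δ = 501/26.8 = 18.694 N/mm
D = (Gd⁴/(8N_a·k))^(1/3) = (77.8×10³·9.1⁴/(8·24·18.694))^(1/3)
  = (148642)^(1/3) = 52.9721 mm

53.0 mm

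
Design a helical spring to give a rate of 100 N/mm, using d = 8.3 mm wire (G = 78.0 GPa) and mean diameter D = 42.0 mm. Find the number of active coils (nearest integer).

N_a = Gd⁴/(8D³k) = (78.0×10³ × 8.3⁴)/(8 × 42.0³ × 100)
    = 3.70175e+08 / 5.92704e+07 = 6.246 → 6 coils

6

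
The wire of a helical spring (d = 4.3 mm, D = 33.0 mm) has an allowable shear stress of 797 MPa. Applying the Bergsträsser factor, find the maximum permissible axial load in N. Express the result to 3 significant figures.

639 N

C = D/d = 33.0/4.3 = 7.6744
K_B = (4C+2)/(4C−3) = 32.698/27.698 = 1.1805
τ_max = K·8FD/(πd³) → F_max = τ_allow·πd³/(8DK)
F_max = 797·π·4.3³/(8·33.0·1.1805) = 1.9907e+05/311.66 = 638.76 N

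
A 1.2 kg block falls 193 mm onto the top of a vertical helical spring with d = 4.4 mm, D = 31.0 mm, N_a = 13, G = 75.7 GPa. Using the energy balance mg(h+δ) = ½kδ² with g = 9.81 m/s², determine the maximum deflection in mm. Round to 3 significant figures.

k = Gd⁴/(8D³N_a) = (75.7×10³)(4.4⁴)/(8·31.0³·13) = 9.1577 N/mm
W = mg = 1.2 × 9.81 = 11.772 N
½kδ² − Wδ − Wh = 0 → δ = (W + √(W² + 2kWh))/k
δ = (11.772 + √(138.58 + 41612.7))/9.1577 = (11.772 + 204.33)/9.1577 = 23.598 mm

23.6 mm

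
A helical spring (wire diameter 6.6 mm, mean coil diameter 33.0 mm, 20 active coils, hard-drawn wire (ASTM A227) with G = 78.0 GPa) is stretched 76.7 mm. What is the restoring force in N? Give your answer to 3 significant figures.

1970 N

k = Gd⁴/(8D³N_a) = (78.0×10³)(6.6⁴)/(8·33.0³·20) = 25.74 N/mm
F = k·δ = 25.74 × 76.7 = 1974.3 N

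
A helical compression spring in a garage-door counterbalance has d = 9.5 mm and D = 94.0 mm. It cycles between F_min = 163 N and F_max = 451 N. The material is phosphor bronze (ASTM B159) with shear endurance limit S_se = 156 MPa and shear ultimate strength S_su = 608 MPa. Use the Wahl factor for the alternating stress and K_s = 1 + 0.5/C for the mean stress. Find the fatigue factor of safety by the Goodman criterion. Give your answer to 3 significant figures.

2.25

C = D/d = 94.0/9.5 = 9.8947; K_W = (4C−1)/(4C−4)+0.615/C = 1.1465; K_s = 1+0.5/C = 1.0505
F_a = (F_max−F_min)/2 = 144 N; F_m = (F_max+F_min)/2 = 307 N
τ_a = K_W·8F_aD/(πd³) = 1.1465 × 40.203 = 46.092 MPa
τ_m = K_s·8F_mD/(πd³) = 1.0505 × 85.711 = 90.042 MPa
Goodman: 1/n_f = τ_a/S_se + τ_m/S_su = 46.092/156 + 90.042/608 = 0.29546 + 0.14810 = 0.44356
n_f = 1/0.44356 = 2.255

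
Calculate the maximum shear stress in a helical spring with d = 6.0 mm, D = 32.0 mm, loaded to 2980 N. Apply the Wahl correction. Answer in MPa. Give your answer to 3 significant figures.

1450 MPa

Spring index C = D/d = 32.0/6.0 = 5.3333
K_W = (4C−1)/(4C−4) + 0.615/C = 20.333/17.333 + 0.1153 = 1.2884
τ₀ = 8FD/(πd³) = 8·2980·32.0/(π·6.0³) = 762880/678.58 = 1124.2 MPa
τ_max = K·τ₀ = 1.2884 × 1124.2 = 1448.4 MPa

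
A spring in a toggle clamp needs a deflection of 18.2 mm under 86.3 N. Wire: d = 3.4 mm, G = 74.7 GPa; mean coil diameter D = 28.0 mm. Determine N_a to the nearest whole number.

Required rate k = F/δ = 86.3/18.2 = 4.7418 N/mm
N_a = Gd⁴/(8D³k) = (74.7×10³ × 3.4⁴)/(8 × 28.0³ × 4.7418)
    = 9.98243e+06 / 832729 = 11.99 → 12 coils

12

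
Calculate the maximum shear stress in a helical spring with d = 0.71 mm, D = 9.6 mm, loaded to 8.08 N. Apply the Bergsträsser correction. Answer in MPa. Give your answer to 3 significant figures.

606 MPa

Spring index C = D/d = 9.6/0.71 = 13.5211
K_B = (4C+2)/(4C−3) = 56.085/51.085 = 1.0979
τ₀ = 8FD/(πd³) = 8·8.08·9.6/(π·0.71³) = 620.544/1.1244 = 551.88 MPa
τ_max = K·τ₀ = 1.0979 × 551.88 = 605.9 MPa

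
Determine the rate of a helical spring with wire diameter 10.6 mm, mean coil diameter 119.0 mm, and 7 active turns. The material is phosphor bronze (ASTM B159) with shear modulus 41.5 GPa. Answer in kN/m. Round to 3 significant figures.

5.55 kN/m

k = Gd⁴/(8D³N_a) = (41.5×10³ × 10.6⁴) / (8 × 119.0³ × 7)
  = 5.23928e+08 / 9.43689e+07 = 5.5519 N/mm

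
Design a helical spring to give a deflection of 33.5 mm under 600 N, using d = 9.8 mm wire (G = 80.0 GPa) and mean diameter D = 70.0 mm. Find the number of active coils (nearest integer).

15

Required rate k = F/δ = 600/33.5 = 17.91 N/mm
N_a = Gd⁴/(8D³k) = (80.0×10³ × 9.8⁴)/(8 × 70.0³ × 17.91)
    = 7.37895e+08 / 4.91463e+07 = 15.01 → 15 coils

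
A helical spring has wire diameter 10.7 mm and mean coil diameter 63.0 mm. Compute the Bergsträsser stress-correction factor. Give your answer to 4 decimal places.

1.2433

C = D/d = 63.0/10.7 = 5.8879
K_B = (4C+2)/(4C−3) = 25.551/20.551 = 1.2433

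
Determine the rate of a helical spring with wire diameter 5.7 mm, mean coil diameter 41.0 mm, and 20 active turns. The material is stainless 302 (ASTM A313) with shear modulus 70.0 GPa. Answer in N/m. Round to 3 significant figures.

6700 N/m

k = Gd⁴/(8D³N_a) = (70.0×10³ × 5.7⁴) / (8 × 41.0³ × 20)
  = 7.3892e+07 / 1.10274e+07 = 6.7008 N/mm = 6700.8 N/m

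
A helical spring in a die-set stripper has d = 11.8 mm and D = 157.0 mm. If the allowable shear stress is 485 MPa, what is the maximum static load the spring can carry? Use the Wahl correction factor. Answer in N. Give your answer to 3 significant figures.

1800 N

C = D/d = 157.0/11.8 = 13.3051
K_W = (4C−1)/(4C−4) + 0.615/C = 52.220/49.220 + 0.0462 = 1.1072
τ_max = K·8FD/(πd³) → F_max = τ_allow·πd³/(8DK)
F_max = 485·π·11.8³/(8·157.0·1.1072) = 2.5034e+06/1390.6 = 1800.2 N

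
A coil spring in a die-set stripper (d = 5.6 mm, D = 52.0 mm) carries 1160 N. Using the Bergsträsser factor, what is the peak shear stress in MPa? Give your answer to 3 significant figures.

Spring index C = D/d = 52.0/5.6 = 9.2857
K_B = (4C+2)/(4C−3) = 39.143/34.143 = 1.1464
τ₀ = 8FD/(πd³) = 8·1160·52.0/(π·5.6³) = 482560/551.71 = 874.66 MPa
τ_max = K·τ₀ = 1.1464 × 874.66 = 1002.7 MPa

1000 MPa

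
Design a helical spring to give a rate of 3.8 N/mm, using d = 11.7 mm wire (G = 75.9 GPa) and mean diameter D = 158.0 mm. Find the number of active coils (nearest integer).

12

N_a = Gd⁴/(8D³k) = (75.9×10³ × 11.7⁴)/(8 × 158.0³ × 3.8)
    = 1.42228e+09 / 1.19907e+08 = 11.86 → 12 coils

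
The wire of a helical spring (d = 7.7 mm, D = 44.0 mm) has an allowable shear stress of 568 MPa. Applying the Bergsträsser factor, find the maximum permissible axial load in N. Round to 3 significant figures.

1850 N

C = D/d = 44.0/7.7 = 5.7143
K_B = (4C+2)/(4C−3) = 24.857/19.857 = 1.2518
τ_max = K·8FD/(πd³) → F_max = τ_allow·πd³/(8DK)
F_max = 568·π·7.7³/(8·44.0·1.2518) = 8.1465e+05/440.63 = 1848.8 N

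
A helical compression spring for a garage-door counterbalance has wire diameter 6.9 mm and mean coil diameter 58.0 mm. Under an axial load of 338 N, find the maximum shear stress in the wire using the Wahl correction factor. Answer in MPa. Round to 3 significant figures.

Spring index C = D/d = 58.0/6.9 = 8.4058
K_W = (4C−1)/(4C−4) + 0.615/C = 32.623/29.623 + 0.0732 = 1.1744
τ₀ = 8FD/(πd³) = 8·338·58.0/(π·6.9³) = 156832/1032 = 151.96 MPa
τ_max = K·τ₀ = 1.1744 × 151.96 = 178.47 MPa

178 MPa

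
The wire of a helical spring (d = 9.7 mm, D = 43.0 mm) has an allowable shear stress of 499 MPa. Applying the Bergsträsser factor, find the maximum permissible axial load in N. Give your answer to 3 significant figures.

C = D/d = 43.0/9.7 = 4.4330
K_B = (4C+2)/(4C−3) = 19.732/14.732 = 1.3394
τ_max = K·8FD/(πd³) → F_max = τ_allow·πd³/(8DK)
F_max = 499·π·9.7³/(8·43.0·1.3394) = 1.4308e+06/460.75 = 3105.3 N

3110 N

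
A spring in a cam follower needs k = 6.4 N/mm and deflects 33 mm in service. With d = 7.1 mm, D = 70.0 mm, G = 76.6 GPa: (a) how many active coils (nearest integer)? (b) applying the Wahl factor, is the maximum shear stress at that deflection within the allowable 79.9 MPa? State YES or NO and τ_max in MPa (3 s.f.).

N_a = Gd⁴/(8D³k) = (76.6×10³)(7.1⁴)/(8·70.0³·6.4) = 11.08 → N_a = 11
Actual rate k = Gd⁴/(8D³·11) = 6.4489 N/mm
Working load F = kδ = 6.4489·33 = 212.81 N
C = 70.0/7.1 = 9.8592; K_W = (4C−1)/(4C−4)+0.615/C = 1.1470
τ_max = K_W·8FD/(πd³) = 1.1470·105.99 = 121.57 MPa
τ_max > 79.9 MPa → exceeds allowable

(a) 11 coils; (b) NO, τ_max = 122 MPa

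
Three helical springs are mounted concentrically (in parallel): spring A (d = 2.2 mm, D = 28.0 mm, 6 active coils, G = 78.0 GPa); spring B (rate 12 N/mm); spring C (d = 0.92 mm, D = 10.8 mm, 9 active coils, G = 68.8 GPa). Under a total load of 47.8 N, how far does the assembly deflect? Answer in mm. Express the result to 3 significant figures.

3.35 mm

k_A = Gd⁴/(8D³N_a) = (78.0×10³)(2.2⁴)/(8·28.0³·6) = 1.7341 N/mm
k_C = Gd⁴/(8D³N_a) = (68.8×10³)(0.92⁴)/(8·10.8³·9) = 0.54342 N/mm
Parallel: k_eq = 1.7341 + 12 + 0.54342 = 14.278 N/mm
δ = F/k_eq = 47.8/14.278 = 3.3479 mm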